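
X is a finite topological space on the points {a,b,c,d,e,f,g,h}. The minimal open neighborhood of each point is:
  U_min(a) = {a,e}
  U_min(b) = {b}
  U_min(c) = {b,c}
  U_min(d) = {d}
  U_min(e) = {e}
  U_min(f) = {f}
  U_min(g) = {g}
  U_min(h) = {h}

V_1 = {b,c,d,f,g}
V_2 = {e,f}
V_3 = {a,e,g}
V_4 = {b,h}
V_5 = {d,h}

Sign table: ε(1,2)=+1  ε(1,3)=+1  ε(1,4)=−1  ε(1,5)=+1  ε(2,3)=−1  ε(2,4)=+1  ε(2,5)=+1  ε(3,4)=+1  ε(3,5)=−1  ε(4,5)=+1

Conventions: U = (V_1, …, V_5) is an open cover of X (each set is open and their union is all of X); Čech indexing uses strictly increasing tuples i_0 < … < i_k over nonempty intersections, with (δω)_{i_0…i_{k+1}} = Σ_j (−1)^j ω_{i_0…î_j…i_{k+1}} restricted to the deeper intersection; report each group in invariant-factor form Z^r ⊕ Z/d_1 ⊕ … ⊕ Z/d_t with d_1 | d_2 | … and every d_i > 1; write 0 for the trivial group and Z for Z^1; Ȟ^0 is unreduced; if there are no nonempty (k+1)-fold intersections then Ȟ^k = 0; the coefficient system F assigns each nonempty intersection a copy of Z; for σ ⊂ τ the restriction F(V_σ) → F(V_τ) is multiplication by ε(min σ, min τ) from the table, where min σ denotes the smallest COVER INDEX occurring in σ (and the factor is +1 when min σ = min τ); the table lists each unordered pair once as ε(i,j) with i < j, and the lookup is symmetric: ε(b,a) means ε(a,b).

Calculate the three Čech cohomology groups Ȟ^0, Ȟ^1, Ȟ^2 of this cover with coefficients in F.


Ȟ^0 = 0, Ȟ^1 = Z ⊕ Z/2, Ȟ^2 = 0

nonempty intersections:
  V12={f} V13={g} V14={b} V15={d} V23={e} V45={h}
C dims 5,6; δ0: rk 5, SNF 1^4·2
Ȟ^0: (5−5)−0=0 ⇒ 0
Ȟ^1: (6−0)−5=1 plus torsion [2] ⇒ Z ⊕ Z/2
Ȟ^2: (0−0)−0=0 ⇒ 0


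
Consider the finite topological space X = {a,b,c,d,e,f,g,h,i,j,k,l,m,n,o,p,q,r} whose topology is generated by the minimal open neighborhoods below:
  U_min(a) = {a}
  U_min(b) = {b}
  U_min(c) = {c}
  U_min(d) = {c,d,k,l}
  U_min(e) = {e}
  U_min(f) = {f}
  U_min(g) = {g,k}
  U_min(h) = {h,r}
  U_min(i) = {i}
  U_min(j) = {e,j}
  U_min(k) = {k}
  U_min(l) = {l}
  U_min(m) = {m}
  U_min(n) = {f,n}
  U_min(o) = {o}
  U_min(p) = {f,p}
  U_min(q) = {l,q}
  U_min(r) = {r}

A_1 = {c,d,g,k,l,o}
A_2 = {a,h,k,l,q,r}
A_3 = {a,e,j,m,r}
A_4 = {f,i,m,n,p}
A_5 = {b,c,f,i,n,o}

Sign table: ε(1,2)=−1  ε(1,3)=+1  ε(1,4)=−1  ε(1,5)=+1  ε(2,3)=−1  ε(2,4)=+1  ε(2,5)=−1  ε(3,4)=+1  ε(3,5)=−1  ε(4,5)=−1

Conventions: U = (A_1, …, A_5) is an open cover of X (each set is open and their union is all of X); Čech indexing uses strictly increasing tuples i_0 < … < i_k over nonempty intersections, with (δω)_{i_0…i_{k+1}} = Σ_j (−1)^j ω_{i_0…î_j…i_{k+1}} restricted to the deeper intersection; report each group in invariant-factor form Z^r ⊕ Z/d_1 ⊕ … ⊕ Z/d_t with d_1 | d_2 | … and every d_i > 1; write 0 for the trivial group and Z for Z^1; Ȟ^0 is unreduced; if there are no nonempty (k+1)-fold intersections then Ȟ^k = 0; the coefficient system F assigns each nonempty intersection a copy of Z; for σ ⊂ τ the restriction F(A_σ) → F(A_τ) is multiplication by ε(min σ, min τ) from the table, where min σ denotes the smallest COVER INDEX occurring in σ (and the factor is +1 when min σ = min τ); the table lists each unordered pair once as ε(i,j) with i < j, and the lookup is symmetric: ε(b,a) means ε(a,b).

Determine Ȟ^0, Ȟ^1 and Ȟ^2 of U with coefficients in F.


Ȟ^0 ≅ 0, Ȟ^1 ≅ Z/2, Ȟ^2 ≅ 0

nerve simplices:
  A12={k,l} A15={c,o} A23={a,r} A34={m} A45={f,i,n}
C dims 5,5; δ0: rk 5, SNF 1^4·2
degree 0: 5−5−0 = 0 → Ȟ^0 ≅ 0
degree 1: 5−0−5 = 0 plus torsion [2] → Ȟ^1 ≅ Z/2
degree 2: 0−0−0 = 0 → Ȟ^2 ≅ 0


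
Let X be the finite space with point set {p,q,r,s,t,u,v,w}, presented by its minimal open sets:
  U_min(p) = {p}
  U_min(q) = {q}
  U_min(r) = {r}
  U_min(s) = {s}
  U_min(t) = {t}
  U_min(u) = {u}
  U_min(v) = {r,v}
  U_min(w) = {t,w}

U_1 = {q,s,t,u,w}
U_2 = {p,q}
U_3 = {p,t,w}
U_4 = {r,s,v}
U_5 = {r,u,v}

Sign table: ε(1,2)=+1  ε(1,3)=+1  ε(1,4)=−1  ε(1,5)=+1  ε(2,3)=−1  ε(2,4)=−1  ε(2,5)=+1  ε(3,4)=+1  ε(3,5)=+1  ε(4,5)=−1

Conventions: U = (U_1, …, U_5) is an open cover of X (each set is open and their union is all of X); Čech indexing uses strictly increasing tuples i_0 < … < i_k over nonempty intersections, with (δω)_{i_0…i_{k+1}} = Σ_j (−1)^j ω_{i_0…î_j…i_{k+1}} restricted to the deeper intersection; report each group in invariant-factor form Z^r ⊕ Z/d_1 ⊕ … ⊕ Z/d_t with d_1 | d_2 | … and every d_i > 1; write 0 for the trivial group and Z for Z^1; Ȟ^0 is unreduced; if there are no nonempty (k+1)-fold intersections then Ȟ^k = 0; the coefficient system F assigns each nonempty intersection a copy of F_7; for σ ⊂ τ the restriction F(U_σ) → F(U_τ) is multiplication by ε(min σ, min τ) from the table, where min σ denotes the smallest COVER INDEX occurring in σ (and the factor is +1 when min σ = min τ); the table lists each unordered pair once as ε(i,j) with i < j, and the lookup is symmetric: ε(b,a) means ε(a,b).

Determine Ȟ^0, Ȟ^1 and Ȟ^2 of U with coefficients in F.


nerve of the cover:
  U12={q} U13={t,w} U14={s} U15={u} U23={p} U45={r,v}
C dims 5,6; δ0: rk_F7 5
Ȟ^0 = (5 − 5) − 0 = 0, so Ȟ^0 ≅ 0
Ȟ^1 = (6 − 0) − 5 = 1, so Ȟ^1 ≅ Z/7
Ȟ^2 = (0 − 0) − 0 = 0, so Ȟ^2 ≅ 0

Ȟ^0 = 0; Ȟ^1 = Z/7; Ȟ^2 = 0


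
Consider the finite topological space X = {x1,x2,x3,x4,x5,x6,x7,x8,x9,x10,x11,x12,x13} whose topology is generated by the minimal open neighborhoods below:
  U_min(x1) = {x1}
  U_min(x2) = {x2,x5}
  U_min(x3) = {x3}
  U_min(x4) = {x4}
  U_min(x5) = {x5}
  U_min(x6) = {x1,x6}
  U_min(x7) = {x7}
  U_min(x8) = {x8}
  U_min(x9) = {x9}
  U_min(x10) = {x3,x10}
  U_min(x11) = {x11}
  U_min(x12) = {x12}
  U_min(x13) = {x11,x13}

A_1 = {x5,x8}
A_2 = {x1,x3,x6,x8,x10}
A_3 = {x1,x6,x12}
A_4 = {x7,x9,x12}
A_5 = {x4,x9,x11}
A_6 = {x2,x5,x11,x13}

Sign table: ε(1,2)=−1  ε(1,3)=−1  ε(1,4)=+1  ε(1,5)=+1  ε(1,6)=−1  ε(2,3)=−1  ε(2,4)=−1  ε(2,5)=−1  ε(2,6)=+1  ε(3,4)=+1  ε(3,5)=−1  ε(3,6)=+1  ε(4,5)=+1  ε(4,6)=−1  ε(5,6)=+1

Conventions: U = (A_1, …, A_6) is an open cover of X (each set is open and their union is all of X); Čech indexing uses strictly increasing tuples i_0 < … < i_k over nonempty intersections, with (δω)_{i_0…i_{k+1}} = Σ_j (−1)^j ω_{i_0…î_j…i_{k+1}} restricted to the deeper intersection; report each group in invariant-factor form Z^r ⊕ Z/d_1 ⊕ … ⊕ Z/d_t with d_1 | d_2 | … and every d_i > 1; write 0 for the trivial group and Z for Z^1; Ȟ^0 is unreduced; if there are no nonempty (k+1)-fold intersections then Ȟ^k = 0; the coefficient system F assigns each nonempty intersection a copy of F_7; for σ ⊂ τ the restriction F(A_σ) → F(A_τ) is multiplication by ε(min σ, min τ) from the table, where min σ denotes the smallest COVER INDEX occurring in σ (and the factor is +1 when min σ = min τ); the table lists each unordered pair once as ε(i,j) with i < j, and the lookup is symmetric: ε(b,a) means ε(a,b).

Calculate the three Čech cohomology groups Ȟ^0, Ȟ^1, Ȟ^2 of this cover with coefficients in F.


cover nerve:
  A12={x8} A16={x5} A23={x1,x6} A34={x12} A45={x9} A56={x11}
C dims 6,6; δ0: rk_F7 6
Ȟ^0: (6−6)−0=0 ⇒ 0
Ȟ^1: (6−0)−6=0 ⇒ 0
Ȟ^2: (0−0)−0=0 ⇒ 0

Ȟ^0(U;F) ≅ 0, Ȟ^1(U;F) ≅ 0, Ȟ^2(U;F) ≅ 0


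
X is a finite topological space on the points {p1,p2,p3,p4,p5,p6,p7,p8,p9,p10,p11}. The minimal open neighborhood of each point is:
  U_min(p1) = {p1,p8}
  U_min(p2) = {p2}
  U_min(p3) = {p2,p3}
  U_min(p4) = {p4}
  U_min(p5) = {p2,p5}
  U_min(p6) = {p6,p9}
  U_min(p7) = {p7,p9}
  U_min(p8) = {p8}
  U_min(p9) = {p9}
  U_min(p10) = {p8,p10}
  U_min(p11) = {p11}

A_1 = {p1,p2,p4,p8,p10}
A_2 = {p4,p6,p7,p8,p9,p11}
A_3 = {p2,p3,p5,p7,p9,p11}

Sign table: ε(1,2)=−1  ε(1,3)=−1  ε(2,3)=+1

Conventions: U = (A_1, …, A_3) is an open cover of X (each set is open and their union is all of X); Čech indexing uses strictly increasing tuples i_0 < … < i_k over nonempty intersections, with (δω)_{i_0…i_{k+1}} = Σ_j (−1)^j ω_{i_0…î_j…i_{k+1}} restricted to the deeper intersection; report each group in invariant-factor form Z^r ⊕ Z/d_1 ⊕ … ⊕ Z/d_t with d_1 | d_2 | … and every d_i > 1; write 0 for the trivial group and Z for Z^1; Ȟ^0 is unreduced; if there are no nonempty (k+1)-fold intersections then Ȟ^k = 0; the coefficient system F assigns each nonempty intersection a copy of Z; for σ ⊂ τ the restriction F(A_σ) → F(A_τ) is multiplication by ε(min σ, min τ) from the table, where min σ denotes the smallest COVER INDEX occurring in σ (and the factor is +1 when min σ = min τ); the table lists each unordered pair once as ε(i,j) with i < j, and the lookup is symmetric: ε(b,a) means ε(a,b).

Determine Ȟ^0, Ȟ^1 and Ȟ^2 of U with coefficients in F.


Ȟ^0(U;F) ≅ Z,  Ȟ^1(U;F) ≅ Z,  Ȟ^2(U;F) ≅ 0

nerve simplices:
  A12={p4,p8} A13={p2} A23={p7,p9,p11}
C dims 3,3; δ0: rk 2, SNF 1^2
degree 0: 3−2−0 = 1 → Ȟ^0 ≅ Z
degree 1: 3−0−2 = 1 → Ȟ^1 ≅ Z
degree 2: 0−0−0 = 0 → Ȟ^2 ≅ 0


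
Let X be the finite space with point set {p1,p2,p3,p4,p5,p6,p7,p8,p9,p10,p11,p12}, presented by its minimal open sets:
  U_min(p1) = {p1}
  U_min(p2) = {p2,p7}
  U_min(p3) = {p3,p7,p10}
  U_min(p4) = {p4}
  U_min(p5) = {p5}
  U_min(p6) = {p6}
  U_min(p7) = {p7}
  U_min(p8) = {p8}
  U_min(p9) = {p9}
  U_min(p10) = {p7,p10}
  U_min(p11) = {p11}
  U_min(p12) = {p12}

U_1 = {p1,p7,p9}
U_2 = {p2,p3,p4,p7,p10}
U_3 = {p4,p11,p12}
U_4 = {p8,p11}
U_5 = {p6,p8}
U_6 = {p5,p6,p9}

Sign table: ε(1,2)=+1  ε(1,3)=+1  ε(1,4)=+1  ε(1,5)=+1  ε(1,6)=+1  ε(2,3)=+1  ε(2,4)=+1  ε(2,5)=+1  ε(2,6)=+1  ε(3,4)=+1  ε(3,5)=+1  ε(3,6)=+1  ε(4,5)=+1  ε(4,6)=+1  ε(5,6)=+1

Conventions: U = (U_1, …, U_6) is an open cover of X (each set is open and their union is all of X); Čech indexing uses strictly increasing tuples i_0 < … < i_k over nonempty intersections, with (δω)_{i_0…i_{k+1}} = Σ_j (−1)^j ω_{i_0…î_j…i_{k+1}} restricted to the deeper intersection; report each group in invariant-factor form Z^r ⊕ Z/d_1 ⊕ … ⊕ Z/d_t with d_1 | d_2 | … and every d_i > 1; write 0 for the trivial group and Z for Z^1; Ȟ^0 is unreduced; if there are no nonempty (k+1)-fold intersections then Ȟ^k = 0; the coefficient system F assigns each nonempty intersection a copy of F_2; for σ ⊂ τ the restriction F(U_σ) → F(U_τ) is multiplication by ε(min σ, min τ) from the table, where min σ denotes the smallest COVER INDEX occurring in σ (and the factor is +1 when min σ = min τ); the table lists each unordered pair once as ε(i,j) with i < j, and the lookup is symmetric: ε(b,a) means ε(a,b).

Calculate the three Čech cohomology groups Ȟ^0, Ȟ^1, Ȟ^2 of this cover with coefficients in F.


nerve simplices:
  U12={p7} U16={p9} U23={p4} U34={p11} U45={p8} U56={p6}
C dims 6,6; δ0: rk_F2 5
degree 0: 6−5−0 = 1 → Ȟ^0 ≅ Z/2
degree 1: 6−0−5 = 1 → Ȟ^1 ≅ Z/2
degree 2: 0−0−0 = 0 → Ȟ^2 ≅ 0

Ȟ^0 ≅ Z/2, Ȟ^1 ≅ Z/2, Ȟ^2 ≅ 0


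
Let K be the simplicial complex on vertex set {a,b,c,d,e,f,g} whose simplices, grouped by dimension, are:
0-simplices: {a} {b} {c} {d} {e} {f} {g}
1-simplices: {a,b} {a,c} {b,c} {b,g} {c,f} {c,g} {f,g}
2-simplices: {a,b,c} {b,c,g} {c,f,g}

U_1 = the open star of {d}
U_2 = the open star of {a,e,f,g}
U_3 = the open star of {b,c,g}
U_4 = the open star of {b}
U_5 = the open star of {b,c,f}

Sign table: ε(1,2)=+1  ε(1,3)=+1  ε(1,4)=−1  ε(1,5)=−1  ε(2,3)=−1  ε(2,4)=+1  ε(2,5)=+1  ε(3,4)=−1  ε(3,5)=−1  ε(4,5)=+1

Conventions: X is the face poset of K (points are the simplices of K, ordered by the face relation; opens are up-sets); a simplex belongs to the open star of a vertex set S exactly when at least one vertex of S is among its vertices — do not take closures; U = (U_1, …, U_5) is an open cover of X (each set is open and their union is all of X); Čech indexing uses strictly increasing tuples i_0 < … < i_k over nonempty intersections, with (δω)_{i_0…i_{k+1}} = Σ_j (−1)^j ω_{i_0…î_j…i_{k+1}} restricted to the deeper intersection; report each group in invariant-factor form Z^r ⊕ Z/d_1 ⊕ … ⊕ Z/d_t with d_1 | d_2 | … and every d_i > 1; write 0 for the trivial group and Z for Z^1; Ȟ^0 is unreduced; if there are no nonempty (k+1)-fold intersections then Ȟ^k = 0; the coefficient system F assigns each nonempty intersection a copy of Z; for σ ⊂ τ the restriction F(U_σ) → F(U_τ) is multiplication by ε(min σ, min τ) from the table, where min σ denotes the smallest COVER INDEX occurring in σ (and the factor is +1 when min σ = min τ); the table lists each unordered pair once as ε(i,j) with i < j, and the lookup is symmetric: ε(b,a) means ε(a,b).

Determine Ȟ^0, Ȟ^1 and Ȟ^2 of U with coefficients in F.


cover nerve:
  U1={{d}} U2={{a},{e},{f},{g},{a,b},{a,c},{b,g},{c,f},{c,g},{f,g},{a,b,c},{b,c,g},{c,f,g}} U3={{b},{c},{g},{a,b},{a,c},{b,c},{b,g},{c,f},{c,g},{f,g},{a,b,c},{b,c,g},{c,f,g}} U4={{b},{a,b},{b,c},{b,g},{a,b,c},{b,c,g}} U5={{b},{c},{f},{a,b},{a,c},{b,c},{b,g},{c,f},{c,g},{f,g},{a,b,c},{b,c,g},{c,f,g}}
  U23={{g},{a,b},{a,c},{b,g},{c,f},{c,g},{f,g},{a,b,c},{b,c,g},{c,f,g}} U24={{a,b},{b,g},{a,b,c},{b,c,g}} U25={{f},{a,b},{a,c},{b,g},{c,f},{c,g},{f,g},{a,b,c},{b,c,g},{c,f,g}} U34={{b},{a,b},{b,c},{b,g},{a,b,c},{b,c,g}} U35={{b},{c},{a,b},{a,c},{b,c},{b,g},{c,f},{c,g},{f,g},{a,b,c},{b,c,g},{c,f,g}} U45={{b},{a,b},{b,c},{b,g},{a,b,c},{b,c,g}}
  U234={{a,b},{b,g},{a,b,c},{b,c,g}} U235={{a,b},{a,c},{b,g},{c,f},{c,g},{f,g},{a,b,c},{b,c,g},{c,f,g}} U245={{a,b},{b,g},{a,b,c},{b,c,g}} U345={{b},{a,b},{b,c},{b,g},{a,b,c},{b,c,g}}
  U2345={{a,b},{b,g},{a,b,c},{b,c,g}}
C dims 5,6,4,1; δ0: rk 3, SNF 1^3; δ1: rk 3, SNF 1^3; δ2: rk 1, SNF 1^1
Ȟ^0: (5−3)−0=2 ⇒ Z^2
Ȟ^1: (6−3)−3=0 ⇒ 0
Ȟ^2: (4−1)−3=0 ⇒ 0

Ȟ^0(U;F) ≅ Z^2, Ȟ^1(U;F) ≅ 0, Ȟ^2(U;F) ≅ 0


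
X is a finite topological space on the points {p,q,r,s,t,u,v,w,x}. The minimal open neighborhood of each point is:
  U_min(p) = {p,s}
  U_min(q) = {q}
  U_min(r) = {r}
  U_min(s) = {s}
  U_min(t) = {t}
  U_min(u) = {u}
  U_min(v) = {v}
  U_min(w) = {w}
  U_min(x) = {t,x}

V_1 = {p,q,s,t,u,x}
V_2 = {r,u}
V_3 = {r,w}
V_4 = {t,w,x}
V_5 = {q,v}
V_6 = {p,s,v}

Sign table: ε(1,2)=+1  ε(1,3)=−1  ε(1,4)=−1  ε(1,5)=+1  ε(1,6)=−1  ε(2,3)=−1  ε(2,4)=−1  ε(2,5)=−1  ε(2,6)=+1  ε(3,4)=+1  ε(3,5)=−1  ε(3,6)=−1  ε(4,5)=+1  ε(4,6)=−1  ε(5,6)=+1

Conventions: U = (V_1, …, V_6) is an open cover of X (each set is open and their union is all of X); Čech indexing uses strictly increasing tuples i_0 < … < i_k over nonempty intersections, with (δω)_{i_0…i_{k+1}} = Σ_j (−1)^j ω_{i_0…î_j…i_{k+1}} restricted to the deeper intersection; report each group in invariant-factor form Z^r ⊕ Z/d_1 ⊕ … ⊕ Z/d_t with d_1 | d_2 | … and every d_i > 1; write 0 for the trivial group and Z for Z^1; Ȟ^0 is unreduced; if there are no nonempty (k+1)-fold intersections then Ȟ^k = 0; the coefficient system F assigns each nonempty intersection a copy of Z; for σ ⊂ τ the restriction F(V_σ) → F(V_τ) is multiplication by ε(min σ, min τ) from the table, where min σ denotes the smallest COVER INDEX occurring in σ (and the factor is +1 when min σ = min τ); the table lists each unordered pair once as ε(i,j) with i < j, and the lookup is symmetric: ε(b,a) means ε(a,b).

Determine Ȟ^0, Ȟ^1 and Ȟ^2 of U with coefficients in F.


nerve of the cover:
  V12={u} V14={t,x} V15={q} V16={p,s} V23={r} V34={w} V56={v}
C dims 6,7; δ0: rk 6, SNF 1^5·2
Ȟ^0 = (6 − 6) − 0 = 0, so Ȟ^0 ≅ 0
Ȟ^1 = (7 − 0) − 6 = 1 plus torsion [2], so Ȟ^1 ≅ Z ⊕ Z/2
Ȟ^2 = (0 − 0) − 0 = 0, so Ȟ^2 ≅ 0

Ȟ^0(U;F) ≅ 0,  Ȟ^1(U;F) ≅ Z ⊕ Z/2,  Ȟ^2(U;F) ≅ 0


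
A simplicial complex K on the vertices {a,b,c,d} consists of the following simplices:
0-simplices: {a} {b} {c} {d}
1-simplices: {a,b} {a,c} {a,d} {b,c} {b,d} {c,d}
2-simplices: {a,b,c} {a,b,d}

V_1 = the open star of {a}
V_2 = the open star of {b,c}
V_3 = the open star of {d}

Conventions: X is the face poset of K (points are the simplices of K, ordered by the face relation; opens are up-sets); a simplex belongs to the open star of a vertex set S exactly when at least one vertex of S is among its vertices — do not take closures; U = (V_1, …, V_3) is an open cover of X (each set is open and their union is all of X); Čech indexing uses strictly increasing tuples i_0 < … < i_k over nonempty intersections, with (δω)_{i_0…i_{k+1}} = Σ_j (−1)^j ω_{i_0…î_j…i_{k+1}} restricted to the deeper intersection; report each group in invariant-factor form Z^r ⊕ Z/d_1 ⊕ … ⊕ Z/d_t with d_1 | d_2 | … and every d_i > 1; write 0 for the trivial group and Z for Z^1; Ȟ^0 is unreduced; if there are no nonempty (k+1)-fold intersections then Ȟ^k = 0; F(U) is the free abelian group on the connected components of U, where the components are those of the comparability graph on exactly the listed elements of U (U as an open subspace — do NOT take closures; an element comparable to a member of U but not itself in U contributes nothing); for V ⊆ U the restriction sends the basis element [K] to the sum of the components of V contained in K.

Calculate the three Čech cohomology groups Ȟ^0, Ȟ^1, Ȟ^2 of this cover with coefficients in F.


Ȟ^0 ≅ Z, Ȟ^1 ≅ Z, Ȟ^2 ≅ 0

cover nerve:
  V1={{a},{a,b},{a,c},{a,d},{a,b,c},{a,b,d}} V2={{b},{c},{a,b},{a,c},{b,c},{b,d},{c,d},{a,b,c},{a,b,d}} V3={{d},{a,d},{b,d},{c,d},{a,b,d}}
  V12={{a,b},{a,c},{a,b,c},{a,b,d}} V13={{a,d},{a,b,d}} V23={{b,d},{c,d},{a,b,d}}
  V123={{a,b,d}}
components per intersection:
  V1: {{a},{a,b},{a,c},{a,d},{a,b,c},{a,b,d}}
  V2: {{b},{c},{a,b},{a,c},{b,c},{b,d},{c,d},{a,b,c},{a,b,d}}
  V3: {{d},{a,d},{b,d},{c,d},{a,b,d}}
  V12: {{a,b},{a,c},{a,b,c},{a,b,d}}
  V13: {{a,d},{a,b,d}}
  V23: {{b,d},{a,b,d}} {{c,d}}
  V123: {{a,b,d}}
C dims 3,4,1; δ0: rk 2, SNF 1^2; δ1: rk 1, SNF 1^1
Ȟ^0: (3−2)−0=1 ⇒ Z
Ȟ^1: (4−1)−2=1 ⇒ Z
Ȟ^2: (1−0)−1=0 ⇒ 0


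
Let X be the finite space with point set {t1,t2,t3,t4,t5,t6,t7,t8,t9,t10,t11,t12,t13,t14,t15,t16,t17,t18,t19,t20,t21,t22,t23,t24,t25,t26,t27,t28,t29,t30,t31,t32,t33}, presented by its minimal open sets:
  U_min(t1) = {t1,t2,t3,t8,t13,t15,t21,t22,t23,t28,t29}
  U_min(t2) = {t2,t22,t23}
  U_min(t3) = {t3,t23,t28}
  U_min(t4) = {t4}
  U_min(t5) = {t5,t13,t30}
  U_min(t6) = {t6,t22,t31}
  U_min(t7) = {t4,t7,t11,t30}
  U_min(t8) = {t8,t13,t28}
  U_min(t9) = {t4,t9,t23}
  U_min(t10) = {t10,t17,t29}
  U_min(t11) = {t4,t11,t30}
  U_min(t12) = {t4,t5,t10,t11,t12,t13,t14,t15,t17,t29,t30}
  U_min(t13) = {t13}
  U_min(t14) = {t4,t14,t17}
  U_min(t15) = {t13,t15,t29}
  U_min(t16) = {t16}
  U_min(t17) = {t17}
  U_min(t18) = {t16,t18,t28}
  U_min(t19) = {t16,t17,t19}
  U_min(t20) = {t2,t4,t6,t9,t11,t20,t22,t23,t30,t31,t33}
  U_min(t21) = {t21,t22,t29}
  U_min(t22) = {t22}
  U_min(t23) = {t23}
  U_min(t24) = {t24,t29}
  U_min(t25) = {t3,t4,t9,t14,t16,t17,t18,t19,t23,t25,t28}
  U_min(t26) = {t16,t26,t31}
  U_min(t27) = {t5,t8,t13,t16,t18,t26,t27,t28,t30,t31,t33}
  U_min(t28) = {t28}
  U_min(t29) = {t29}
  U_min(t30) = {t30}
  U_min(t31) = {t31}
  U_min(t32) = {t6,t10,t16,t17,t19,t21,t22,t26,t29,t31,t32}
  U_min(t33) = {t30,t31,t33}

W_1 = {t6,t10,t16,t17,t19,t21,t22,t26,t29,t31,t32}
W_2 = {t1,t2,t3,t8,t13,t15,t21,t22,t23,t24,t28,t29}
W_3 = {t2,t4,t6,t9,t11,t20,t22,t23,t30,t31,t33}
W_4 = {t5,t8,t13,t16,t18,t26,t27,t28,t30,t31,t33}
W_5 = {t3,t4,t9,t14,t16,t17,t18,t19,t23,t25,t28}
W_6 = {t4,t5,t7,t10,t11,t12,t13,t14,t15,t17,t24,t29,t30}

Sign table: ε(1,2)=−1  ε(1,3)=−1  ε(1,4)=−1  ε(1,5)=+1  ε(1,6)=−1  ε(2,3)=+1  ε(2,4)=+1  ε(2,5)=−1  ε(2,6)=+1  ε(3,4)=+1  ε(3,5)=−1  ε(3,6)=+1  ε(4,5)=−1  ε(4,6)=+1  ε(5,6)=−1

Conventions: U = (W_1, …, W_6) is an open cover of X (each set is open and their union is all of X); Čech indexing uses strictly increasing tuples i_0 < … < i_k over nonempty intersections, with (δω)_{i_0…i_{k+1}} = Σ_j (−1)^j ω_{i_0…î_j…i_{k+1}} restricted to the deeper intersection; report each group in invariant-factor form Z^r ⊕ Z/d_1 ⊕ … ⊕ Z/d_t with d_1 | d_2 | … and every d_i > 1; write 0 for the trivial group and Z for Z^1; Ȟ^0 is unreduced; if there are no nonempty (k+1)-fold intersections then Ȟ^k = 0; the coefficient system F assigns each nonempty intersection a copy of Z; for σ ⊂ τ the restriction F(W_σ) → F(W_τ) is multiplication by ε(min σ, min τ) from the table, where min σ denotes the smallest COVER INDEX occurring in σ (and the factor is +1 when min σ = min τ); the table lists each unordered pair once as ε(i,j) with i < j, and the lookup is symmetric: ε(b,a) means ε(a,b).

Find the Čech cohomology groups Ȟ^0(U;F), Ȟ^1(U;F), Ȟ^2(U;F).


Ȟ^0 ≅ Z,  Ȟ^1 ≅ 0,  Ȟ^2 ≅ Z/2

nerve of the cover:
  W12={t21,t22,t29} W13={t6,t22,t31} W14={t16,t26,t31} W15={t16,t17,t19} W16={t10,t17,t29} W23={t2,t22,t23} W24={t8,t13,t28} W25={t3,t23,t28} W26={t13,t15,t24,t29} W34={t30,t31,t33} W35={t4,t9,t23} W36={t4,t11,t30} W45={t16,t18,t28} W46={t5,t13,t30} W56={t4,t14,t17}
  W123={t22} W126={t29} W134={t31} W145={t16} W156={t17} W235={t23} W245={t28} W246={t13} W346={t30} W356={t4}
C dims 6,15,10; δ0: rk 5, SNF 1^5; δ1: rk 10, SNF 1^9·2
Ȟ^0 = (6 − 5) − 0 = 1, so Ȟ^0 ≅ Z
Ȟ^1 = (15 − 10) − 5 = 0, so Ȟ^1 ≅ 0
Ȟ^2 = (10 − 0) − 10 = 0 plus torsion [2], so Ȟ^2 ≅ Z/2


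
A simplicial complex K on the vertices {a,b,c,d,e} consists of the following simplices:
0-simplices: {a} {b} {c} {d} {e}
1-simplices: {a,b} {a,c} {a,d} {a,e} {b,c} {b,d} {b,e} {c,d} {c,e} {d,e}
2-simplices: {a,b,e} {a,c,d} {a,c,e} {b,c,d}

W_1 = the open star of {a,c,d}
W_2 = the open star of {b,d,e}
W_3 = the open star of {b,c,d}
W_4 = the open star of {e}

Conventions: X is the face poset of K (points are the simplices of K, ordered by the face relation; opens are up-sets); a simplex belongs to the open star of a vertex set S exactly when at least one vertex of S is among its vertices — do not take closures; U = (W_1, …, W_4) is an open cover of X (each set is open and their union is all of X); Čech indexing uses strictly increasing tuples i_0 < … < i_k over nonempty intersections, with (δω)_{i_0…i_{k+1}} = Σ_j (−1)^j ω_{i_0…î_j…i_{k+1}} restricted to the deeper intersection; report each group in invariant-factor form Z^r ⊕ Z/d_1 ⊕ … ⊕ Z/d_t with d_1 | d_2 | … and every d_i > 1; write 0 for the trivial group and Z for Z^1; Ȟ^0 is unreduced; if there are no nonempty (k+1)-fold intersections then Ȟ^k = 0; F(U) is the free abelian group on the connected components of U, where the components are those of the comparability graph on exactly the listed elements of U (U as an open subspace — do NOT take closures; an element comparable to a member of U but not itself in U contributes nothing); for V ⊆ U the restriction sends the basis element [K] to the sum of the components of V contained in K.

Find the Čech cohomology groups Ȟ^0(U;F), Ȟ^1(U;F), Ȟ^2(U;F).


Ȟ^0 ≅ Z; Ȟ^1 ≅ Z; Ȟ^2 ≅ 0

cover nerve:
  W1={{a},{c},{d},{a,b},{a,c},{a,d},{a,e},{b,c},{b,d},{c,d},{c,e},{d,e},{a,b,e},{a,c,d},{a,c,e},{b,c,d}} W2={{b},{d},{e},{a,b},{a,d},{a,e},{b,c},{b,d},{b,e},{c,d},{c,e},{d,e},{a,b,e},{a,c,d},{a,c,e},{b,c,d}} W3={{b},{c},{d},{a,b},{a,c},{a,d},{b,c},{b,d},{b,e},{c,d},{c,e},{d,e},{a,b,e},{a,c,d},{a,c,e},{b,c,d}} W4={{e},{a,e},{b,e},{c,e},{d,e},{a,b,e},{a,c,e}}
  W12={{d},{a,b},{a,d},{a,e},{b,c},{b,d},{c,d},{c,e},{d,e},{a,b,e},{a,c,d},{a,c,e},{b,c,d}} W13={{c},{d},{a,b},{a,c},{a,d},{b,c},{b,d},{c,d},{c,e},{d,e},{a,b,e},{a,c,d},{a,c,e},{b,c,d}} W14={{a,e},{c,e},{d,e},{a,b,e},{a,c,e}} W23={{b},{d},{a,b},{a,d},{b,c},{b,d},{b,e},{c,d},{c,e},{d,e},{a,b,e},{a,c,d},{a,c,e},{b,c,d}} W24={{e},{a,e},{b,e},{c,e},{d,e},{a,b,e},{a,c,e}} W34={{b,e},{c,e},{d,e},{a,b,e},{a,c,e}}
  W123={{d},{a,b},{a,d},{b,c},{b,d},{c,d},{c,e},{d,e},{a,b,e},{a,c,d},{a,c,e},{b,c,d}} W124={{a,e},{c,e},{d,e},{a,b,e},{a,c,e}} W134={{c,e},{d,e},{a,b,e},{a,c,e}} W234={{b,e},{c,e},{d,e},{a,b,e},{a,c,e}}
  W1234={{c,e},{d,e},{a,b,e},{a,c,e}}
components per intersection:
  W1: {{a},{c},{d},{a,b},{a,c},{a,d},{a,e},{b,c},{b,d},{c,d},{c,e},{d,e},{a,b,e},{a,c,d},{a,c,e},{b,c,d}}
  W2: {{b},{d},{e},{a,b},{a,d},{a,e},{b,c},{b,d},{b,e},{c,d},{c,e},{d,e},{a,b,e},{a,c,d},{a,c,e},{b,c,d}}
  W3: {{b},{c},{d},{a,b},{a,c},{a,d},{b,c},{b,d},{b,e},{c,d},{c,e},{d,e},{a,b,e},{a,c,d},{a,c,e},{b,c,d}}
  W4: {{e},{a,e},{b,e},{c,e},{d,e},{a,b,e},{a,c,e}}
  W12: {{d},{a,d},{b,c},{b,d},{c,d},{d,e},{a,c,d},{b,c,d}} {{a,b},{a,e},{c,e},{a,b,e},{a,c,e}}
  W13: {{c},{d},{a,c},{a,d},{b,c},{b,d},{c,d},{c,e},{d,e},{a,c,d},{a,c,e},{b,c,d}} {{a,b},{a,b,e}}
  W14: {{a,e},{c,e},{a,b,e},{a,c,e}} {{d,e}}
  W23: {{b},{d},{a,b},{a,d},{b,c},{b,d},{b,e},{c,d},{d,e},{a,b,e},{a,c,d},{b,c,d}} {{c,e},{a,c,e}}
  W24: {{e},{a,e},{b,e},{c,e},{d,e},{a,b,e},{a,c,e}}
  W34: {{b,e},{a,b,e}} {{c,e},{a,c,e}} {{d,e}}
  W123: {{d},{a,d},{b,c},{b,d},{c,d},{d,e},{a,c,d},{b,c,d}} {{a,b},{a,b,e}} {{c,e},{a,c,e}}
  W124: {{a,e},{c,e},{a,b,e},{a,c,e}} {{d,e}}
  W134: {{c,e},{a,c,e}} {{d,e}} {{a,b,e}}
  W234: {{b,e},{a,b,e}} {{c,e},{a,c,e}} {{d,e}}
  W1234: {{c,e},{a,c,e}} {{d,e}} {{a,b,e}}
C dims 4,12,11,3; δ0: rk 3, SNF 1^3; δ1: rk 8, SNF 1^8; δ2: rk 3, SNF 1^3
Ȟ^0: (4−3)−0=1 ⇒ Z
Ȟ^1: (12−8)−3=1 ⇒ Z
Ȟ^2: (11−3)−8=0 ⇒ 0


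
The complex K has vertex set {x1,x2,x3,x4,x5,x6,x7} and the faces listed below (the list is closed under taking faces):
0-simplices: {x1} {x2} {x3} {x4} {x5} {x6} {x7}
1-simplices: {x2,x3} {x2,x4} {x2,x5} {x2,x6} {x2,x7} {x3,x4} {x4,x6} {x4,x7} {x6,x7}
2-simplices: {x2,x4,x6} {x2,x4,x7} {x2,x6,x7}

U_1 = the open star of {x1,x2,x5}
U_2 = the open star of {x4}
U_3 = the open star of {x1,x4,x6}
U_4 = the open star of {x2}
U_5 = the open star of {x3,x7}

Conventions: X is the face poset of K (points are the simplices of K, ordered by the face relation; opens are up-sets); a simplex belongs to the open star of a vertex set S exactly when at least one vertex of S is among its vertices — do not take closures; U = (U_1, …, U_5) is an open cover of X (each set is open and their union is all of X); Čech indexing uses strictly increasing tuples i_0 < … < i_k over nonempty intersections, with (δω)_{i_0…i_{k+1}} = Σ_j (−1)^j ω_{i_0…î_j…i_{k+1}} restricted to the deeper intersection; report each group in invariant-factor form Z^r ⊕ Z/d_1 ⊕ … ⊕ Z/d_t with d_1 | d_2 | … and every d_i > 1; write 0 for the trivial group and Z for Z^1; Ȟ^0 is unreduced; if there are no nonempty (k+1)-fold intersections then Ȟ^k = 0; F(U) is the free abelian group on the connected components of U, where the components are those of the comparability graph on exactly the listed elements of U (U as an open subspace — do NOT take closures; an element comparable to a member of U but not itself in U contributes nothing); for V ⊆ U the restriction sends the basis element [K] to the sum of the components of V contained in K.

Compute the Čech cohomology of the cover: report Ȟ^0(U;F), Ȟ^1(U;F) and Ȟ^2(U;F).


Ȟ^0 ≅ Z^2; Ȟ^1 ≅ Z; Ȟ^2 ≅ 0

intersection data:
  U1={{x1},{x2},{x5},{x2,x3},{x2,x4},{x2,x5},{x2,x6},{x2,x7},{x2,x4,x6},{x2,x4,x7},{x2,x6,x7}} U2={{x4},{x2,x4},{x3,x4},{x4,x6},{x4,x7},{x2,x4,x6},{x2,x4,x7}} U3={{x1},{x4},{x6},{x2,x4},{x2,x6},{x3,x4},{x4,x6},{x4,x7},{x6,x7},{x2,x4,x6},{x2,x4,x7},{x2,x6,x7}} U4={{x2},{x2,x3},{x2,x4},{x2,x5},{x2,x6},{x2,x7},{x2,x4,x6},{x2,x4,x7},{x2,x6,x7}} U5={{x3},{x7},{x2,x3},{x2,x7},{x3,x4},{x4,x7},{x6,x7},{x2,x4,x7},{x2,x6,x7}}
  U12={{x2,x4},{x2,x4,x6},{x2,x4,x7}} U13={{x1},{x2,x4},{x2,x6},{x2,x4,x6},{x2,x4,x7},{x2,x6,x7}} U14={{x2},{x2,x3},{x2,x4},{x2,x5},{x2,x6},{x2,x7},{x2,x4,x6},{x2,x4,x7},{x2,x6,x7}} U15={{x2,x3},{x2,x7},{x2,x4,x7},{x2,x6,x7}} U23={{x4},{x2,x4},{x3,x4},{x4,x6},{x4,x7},{x2,x4,x6},{x2,x4,x7}} U24={{x2,x4},{x2,x4,x6},{x2,x4,x7}} U25={{x3,x4},{x4,x7},{x2,x4,x7}} U34={{x2,x4},{x2,x6},{x2,x4,x6},{x2,x4,x7},{x2,x6,x7}} U35={{x3,x4},{x4,x7},{x6,x7},{x2,x4,x7},{x2,x6,x7}} U45={{x2,x3},{x2,x7},{x2,x4,x7},{x2,x6,x7}}
  U123={{x2,x4},{x2,x4,x6},{x2,x4,x7}} U124={{x2,x4},{x2,x4,x6},{x2,x4,x7}} U125={{x2,x4,x7}} U134={{x2,x4},{x2,x6},{x2,x4,x6},{x2,x4,x7},{x2,x6,x7}} U135={{x2,x4,x7},{x2,x6,x7}} U145={{x2,x3},{x2,x7},{x2,x4,x7},{x2,x6,x7}} U234={{x2,x4},{x2,x4,x6},{x2,x4,x7}} U235={{x3,x4},{x4,x7},{x2,x4,x7}} U245={{x2,x4,x7}} U345={{x2,x4,x7},{x2,x6,x7}}
  U1234={{x2,x4},{x2,x4,x6},{x2,x4,x7}} U1235={{x2,x4,x7}} U1245={{x2,x4,x7}} U1345={{x2,x4,x7},{x2,x6,x7}} U2345={{x2,x4,x7}}
  U12345={{x2,x4,x7}}
components per intersection:
  U1: {{x1}} {{x2},{x5},{x2,x3},{x2,x4},{x2,x5},{x2,x6},{x2,x7},{x2,x4,x6},{x2,x4,x7},{x2,x6,x7}}
  U2: {{x4},{x2,x4},{x3,x4},{x4,x6},{x4,x7},{x2,x4,x6},{x2,x4,x7}}
  U3: {{x1}} {{x4},{x6},{x2,x4},{x2,x6},{x3,x4},{x4,x6},{x4,x7},{x6,x7},{x2,x4,x6},{x2,x4,x7},{x2,x6,x7}}
  U4: {{x2},{x2,x3},{x2,x4},{x2,x5},{x2,x6},{x2,x7},{x2,x4,x6},{x2,x4,x7},{x2,x6,x7}}
  U5: {{x3},{x2,x3},{x3,x4}} {{x7},{x2,x7},{x4,x7},{x6,x7},{x2,x4,x7},{x2,x6,x7}}
  U12: {{x2,x4},{x2,x4,x6},{x2,x4,x7}}
  U13: {{x1}} {{x2,x4},{x2,x6},{x2,x4,x6},{x2,x4,x7},{x2,x6,x7}}
  U14: {{x2},{x2,x3},{x2,x4},{x2,x5},{x2,x6},{x2,x7},{x2,x4,x6},{x2,x4,x7},{x2,x6,x7}}
  U15: {{x2,x3}} {{x2,x7},{x2,x4,x7},{x2,x6,x7}}
  U23: {{x4},{x2,x4},{x3,x4},{x4,x6},{x4,x7},{x2,x4,x6},{x2,x4,x7}}
  U24: {{x2,x4},{x2,x4,x6},{x2,x4,x7}}
  U25: {{x3,x4}} {{x4,x7},{x2,x4,x7}}
  U34: {{x2,x4},{x2,x6},{x2,x4,x6},{x2,x4,x7},{x2,x6,x7}}
  U35: {{x3,x4}} {{x4,x7},{x2,x4,x7}} {{x6,x7},{x2,x6,x7}}
  U45: {{x2,x3}} {{x2,x7},{x2,x4,x7},{x2,x6,x7}}
  U123: {{x2,x4},{x2,x4,x6},{x2,x4,x7}}
  U124: {{x2,x4},{x2,x4,x6},{x2,x4,x7}}
  U125: {{x2,x4,x7}}
  U134: {{x2,x4},{x2,x6},{x2,x4,x6},{x2,x4,x7},{x2,x6,x7}}
  U135: {{x2,x4,x7}} {{x2,x6,x7}}
  U145: {{x2,x3}} {{x2,x7},{x2,x4,x7},{x2,x6,x7}}
  U234: {{x2,x4},{x2,x4,x6},{x2,x4,x7}}
  U235: {{x3,x4}} {{x4,x7},{x2,x4,x7}}
  U245: {{x2,x4,x7}}
  U345: {{x2,x4,x7}} {{x2,x6,x7}}
  U1234: {{x2,x4},{x2,x4,x6},{x2,x4,x7}}
  U1235: {{x2,x4,x7}}
  U1245: {{x2,x4,x7}}
  U1345: {{x2,x4,x7}} {{x2,x6,x7}}
  U2345: {{x2,x4,x7}}
  U12345: {{x2,x4,x7}}
C dims 8,16,14,6; δ0: rk 6, SNF 1^6; δ1: rk 9, SNF 1^9; δ2: rk 5, SNF 1^5
Ȟ^0 = (8 − 6) − 0 = 2, so Ȟ^0 ≅ Z^2
Ȟ^1 = (16 − 9) − 6 = 1, so Ȟ^1 ≅ Z
Ȟ^2 = (14 − 5) − 9 = 0, so Ȟ^2 ≅ 0


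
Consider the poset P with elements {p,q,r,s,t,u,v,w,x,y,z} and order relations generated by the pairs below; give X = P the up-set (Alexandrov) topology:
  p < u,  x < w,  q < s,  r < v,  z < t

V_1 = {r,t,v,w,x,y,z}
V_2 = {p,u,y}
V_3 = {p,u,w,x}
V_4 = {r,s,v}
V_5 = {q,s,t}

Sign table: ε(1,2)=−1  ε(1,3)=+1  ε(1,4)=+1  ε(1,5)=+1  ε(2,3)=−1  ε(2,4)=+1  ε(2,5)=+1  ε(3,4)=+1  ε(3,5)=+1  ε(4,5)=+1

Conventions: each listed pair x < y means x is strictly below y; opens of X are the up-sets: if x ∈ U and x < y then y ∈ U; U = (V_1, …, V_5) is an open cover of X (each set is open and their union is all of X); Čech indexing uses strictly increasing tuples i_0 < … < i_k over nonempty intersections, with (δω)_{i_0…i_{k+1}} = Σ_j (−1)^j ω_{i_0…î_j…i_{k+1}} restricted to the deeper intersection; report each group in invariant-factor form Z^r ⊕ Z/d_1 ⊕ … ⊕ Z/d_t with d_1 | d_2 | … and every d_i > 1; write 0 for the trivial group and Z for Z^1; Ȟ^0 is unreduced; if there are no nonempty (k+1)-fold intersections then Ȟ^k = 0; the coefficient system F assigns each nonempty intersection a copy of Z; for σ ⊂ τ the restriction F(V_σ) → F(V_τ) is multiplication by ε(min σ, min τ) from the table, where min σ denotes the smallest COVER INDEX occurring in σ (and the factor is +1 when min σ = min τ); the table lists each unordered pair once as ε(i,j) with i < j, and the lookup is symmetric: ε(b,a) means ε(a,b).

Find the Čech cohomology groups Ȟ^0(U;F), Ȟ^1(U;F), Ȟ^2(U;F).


intersection data:
  V12={y} V13={w,x} V14={r,v} V15={t} V23={p,u} V45={s}
C dims 5,6; δ0: rk 4, SNF 1^4
Ȟ^0 = (5 − 4) − 0 = 1, so Ȟ^0 ≅ Z
Ȟ^1 = (6 − 0) − 4 = 2, so Ȟ^1 ≅ Z^2
Ȟ^2 = (0 − 0) − 0 = 0, so Ȟ^2 ≅ 0

Ȟ^0 = Z,  Ȟ^1 = Z^2,  Ȟ^2 = 0


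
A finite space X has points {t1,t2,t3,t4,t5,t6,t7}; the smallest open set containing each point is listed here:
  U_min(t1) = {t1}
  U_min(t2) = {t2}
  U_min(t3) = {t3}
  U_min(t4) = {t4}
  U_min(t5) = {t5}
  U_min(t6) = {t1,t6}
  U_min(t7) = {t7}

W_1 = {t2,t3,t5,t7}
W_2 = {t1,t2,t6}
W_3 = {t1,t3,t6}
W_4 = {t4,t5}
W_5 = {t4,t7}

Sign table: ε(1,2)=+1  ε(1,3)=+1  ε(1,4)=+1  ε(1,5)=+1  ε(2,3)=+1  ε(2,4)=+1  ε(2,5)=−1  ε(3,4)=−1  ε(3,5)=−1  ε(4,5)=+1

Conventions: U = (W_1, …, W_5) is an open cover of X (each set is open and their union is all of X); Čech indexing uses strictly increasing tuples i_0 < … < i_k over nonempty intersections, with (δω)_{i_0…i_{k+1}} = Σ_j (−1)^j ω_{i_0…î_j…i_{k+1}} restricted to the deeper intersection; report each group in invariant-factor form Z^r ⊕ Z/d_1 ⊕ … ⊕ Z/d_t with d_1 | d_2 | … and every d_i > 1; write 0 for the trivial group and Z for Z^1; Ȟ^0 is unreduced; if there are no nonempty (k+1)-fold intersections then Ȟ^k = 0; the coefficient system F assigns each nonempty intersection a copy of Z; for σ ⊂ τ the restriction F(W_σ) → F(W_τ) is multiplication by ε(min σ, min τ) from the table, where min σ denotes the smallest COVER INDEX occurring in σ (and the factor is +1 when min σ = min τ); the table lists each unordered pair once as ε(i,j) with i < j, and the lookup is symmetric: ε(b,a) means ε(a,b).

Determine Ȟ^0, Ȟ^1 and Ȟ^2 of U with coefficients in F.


Ȟ^0 ≅ Z, Ȟ^1 ≅ Z^2 and Ȟ^2 ≅ 0

nerve simplices:
  W12={t2} W13={t3} W14={t5} W15={t7} W23={t1,t6} W45={t4}
C dims 5,6; δ0: rk 4, SNF 1^4
degree 0: 5−4−0 = 1 → Ȟ^0 ≅ Z
degree 1: 6−0−4 = 2 → Ȟ^1 ≅ Z^2
degree 2: 0−0−0 = 0 → Ȟ^2 ≅ 0


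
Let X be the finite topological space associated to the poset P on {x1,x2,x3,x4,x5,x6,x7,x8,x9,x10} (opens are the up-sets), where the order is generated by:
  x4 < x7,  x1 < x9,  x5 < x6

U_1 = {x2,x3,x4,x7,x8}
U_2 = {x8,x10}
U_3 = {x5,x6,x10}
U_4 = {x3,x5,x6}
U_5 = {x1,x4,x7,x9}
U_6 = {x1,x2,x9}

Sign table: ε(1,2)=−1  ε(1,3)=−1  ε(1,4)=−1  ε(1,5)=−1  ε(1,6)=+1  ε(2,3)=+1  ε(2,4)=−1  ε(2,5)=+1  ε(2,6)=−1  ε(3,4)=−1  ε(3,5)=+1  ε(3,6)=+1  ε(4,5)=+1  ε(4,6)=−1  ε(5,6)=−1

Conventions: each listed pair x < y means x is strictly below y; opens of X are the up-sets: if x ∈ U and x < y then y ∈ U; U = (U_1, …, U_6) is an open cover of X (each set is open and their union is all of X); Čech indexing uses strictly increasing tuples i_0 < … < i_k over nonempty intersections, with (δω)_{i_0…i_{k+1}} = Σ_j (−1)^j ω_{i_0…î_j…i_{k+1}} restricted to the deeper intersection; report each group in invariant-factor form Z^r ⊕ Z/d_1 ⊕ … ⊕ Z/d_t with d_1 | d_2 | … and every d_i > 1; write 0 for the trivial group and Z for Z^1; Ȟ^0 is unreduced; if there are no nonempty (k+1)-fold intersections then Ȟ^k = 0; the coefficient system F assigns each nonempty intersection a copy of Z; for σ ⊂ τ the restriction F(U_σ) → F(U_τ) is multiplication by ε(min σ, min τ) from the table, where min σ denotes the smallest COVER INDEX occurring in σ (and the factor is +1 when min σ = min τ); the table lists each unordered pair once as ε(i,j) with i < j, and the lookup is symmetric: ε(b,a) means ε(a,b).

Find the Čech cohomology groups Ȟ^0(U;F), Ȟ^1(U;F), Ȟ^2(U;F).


Ȟ^0 ≅ 0, Ȟ^1 ≅ Z ⊕ Z/2 and Ȟ^2 ≅ 0

nerve simplices:
  U12={x8} U14={x3} U15={x4,x7} U16={x2} U23={x10} U34={x5,x6} U56={x1,x9}
C dims 6,7; δ0: rk 6, SNF 1^5·2
degree 0: 6−6−0 = 0 → Ȟ^0 ≅ 0
degree 1: 7−0−6 = 1 plus torsion [2] → Ȟ^1 ≅ Z ⊕ Z/2
degree 2: 0−0−0 = 0 → Ȟ^2 ≅ 0


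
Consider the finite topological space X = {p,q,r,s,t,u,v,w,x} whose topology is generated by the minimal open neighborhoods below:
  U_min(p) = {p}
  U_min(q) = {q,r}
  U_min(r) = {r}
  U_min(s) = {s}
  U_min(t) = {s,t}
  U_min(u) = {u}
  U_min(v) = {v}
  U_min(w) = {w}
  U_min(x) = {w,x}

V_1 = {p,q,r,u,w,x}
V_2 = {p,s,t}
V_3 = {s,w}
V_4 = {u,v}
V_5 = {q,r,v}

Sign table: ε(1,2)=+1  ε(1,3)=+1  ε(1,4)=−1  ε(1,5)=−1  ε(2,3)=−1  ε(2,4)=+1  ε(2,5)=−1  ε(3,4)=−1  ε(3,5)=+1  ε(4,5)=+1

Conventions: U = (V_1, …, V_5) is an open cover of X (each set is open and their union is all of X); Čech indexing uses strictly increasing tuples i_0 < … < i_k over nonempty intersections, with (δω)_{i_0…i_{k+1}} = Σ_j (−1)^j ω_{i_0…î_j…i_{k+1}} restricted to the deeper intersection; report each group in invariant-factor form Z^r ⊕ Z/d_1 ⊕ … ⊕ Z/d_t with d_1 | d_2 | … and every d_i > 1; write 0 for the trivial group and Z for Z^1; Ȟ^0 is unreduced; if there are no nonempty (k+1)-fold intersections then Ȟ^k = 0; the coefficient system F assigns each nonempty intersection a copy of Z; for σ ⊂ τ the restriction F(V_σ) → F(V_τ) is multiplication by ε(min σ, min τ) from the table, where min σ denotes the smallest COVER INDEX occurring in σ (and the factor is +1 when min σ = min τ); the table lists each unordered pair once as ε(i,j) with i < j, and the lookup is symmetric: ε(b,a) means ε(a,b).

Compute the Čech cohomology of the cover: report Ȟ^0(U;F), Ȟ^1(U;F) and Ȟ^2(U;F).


nonempty overlaps:
  V12={p} V13={w} V14={u} V15={q,r} V23={s} V45={v}
C dims 5,6; δ0: rk 5, SNF 1^4·2
degree 0: 5−5−0 = 0 → Ȟ^0 ≅ 0
degree 1: 6−0−5 = 1 plus torsion [2] → Ȟ^1 ≅ Z ⊕ Z/2
degree 2: 0−0−0 = 0 → Ȟ^2 ≅ 0

Ȟ^0 ≅ 0; Ȟ^1 ≅ Z ⊕ Z/2; Ȟ^2 ≅ 0


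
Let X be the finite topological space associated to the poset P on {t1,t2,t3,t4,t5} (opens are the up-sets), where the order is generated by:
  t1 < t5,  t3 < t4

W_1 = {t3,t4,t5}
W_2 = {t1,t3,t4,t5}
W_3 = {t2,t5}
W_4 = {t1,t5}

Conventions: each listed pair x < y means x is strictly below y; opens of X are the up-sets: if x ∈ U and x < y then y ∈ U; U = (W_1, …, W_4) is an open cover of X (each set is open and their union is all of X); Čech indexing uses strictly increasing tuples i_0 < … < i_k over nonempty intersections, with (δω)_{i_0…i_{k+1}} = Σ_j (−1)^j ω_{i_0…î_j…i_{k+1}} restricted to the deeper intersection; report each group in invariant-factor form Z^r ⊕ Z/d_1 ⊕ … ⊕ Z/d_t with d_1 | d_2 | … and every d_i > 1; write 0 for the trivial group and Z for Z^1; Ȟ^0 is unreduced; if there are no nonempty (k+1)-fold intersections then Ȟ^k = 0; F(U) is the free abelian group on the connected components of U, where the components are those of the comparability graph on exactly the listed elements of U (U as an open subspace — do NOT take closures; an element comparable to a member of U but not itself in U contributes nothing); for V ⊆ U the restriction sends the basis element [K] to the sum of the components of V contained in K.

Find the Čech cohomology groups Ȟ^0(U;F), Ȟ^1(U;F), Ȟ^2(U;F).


Ȟ^0(U;F) ≅ Z^3, Ȟ^1(U;F) ≅ 0, Ȟ^2(U;F) ≅ 0

intersection data:
  W12={t3,t4,t5} W13={t5} W14={t5} W23={t5} W24={t1,t5} W34={t5}
  W123={t5} W124={t5} W134={t5} W234={t5}
  W1234={t5}
components per intersection:
  W1: {t3,t4} {t5}
  W2: {t1,t5} {t3,t4}
  W3: {t2} {t5}
  W4: {t1,t5}
  W12: {t3,t4} {t5}
  W13: {t5}
  W14: {t5}
  W23: {t5}
  W24: {t1,t5}
  W34: {t5}
  W123: {t5}
  W124: {t5}
  W134: {t5}
  W234: {t5}
  W1234: {t5}
C dims 7,7,4,1; δ0: rk 4, SNF 1^4; δ1: rk 3, SNF 1^3; δ2: rk 1, SNF 1^1
Ȟ^0 = (7 − 4) − 0 = 3, so Ȟ^0 ≅ Z^3
Ȟ^1 = (7 − 3) − 4 = 0, so Ȟ^1 ≅ 0
Ȟ^2 = (4 − 1) − 3 = 0, so Ȟ^2 ≅ 0


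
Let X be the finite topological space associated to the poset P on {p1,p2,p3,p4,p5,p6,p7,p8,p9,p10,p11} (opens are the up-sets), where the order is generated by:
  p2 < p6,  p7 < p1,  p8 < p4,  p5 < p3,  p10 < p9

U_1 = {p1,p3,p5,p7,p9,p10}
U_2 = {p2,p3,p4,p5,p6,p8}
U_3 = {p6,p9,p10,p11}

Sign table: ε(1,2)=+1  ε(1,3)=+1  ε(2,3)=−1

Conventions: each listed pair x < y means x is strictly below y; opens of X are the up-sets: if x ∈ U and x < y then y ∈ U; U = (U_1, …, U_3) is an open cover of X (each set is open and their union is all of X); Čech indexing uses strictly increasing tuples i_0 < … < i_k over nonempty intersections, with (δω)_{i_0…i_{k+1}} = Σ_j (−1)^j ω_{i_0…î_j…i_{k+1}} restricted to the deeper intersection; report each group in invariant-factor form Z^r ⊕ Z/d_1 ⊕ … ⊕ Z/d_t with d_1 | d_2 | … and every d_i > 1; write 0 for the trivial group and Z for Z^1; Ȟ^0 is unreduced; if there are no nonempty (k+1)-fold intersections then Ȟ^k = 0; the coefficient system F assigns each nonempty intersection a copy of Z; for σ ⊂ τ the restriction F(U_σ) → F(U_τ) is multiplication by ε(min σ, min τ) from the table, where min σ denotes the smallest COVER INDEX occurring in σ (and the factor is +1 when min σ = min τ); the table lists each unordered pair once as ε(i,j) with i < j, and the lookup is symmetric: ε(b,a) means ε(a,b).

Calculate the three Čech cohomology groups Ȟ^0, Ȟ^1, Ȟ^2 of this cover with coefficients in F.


Ȟ^0 ≅ 0, Ȟ^1 ≅ Z/2 and Ȟ^2 ≅ 0

intersection data:
  U12={p3,p5} U13={p9,p10} U23={p6}
C dims 3,3; δ0: rk 3, SNF 1^2·2
Ȟ^0 = (3 − 3) − 0 = 0, so Ȟ^0 ≅ 0
Ȟ^1 = (3 − 0) − 3 = 0 plus torsion [2], so Ȟ^1 ≅ Z/2
Ȟ^2 = (0 − 0) − 0 = 0, so Ȟ^2 ≅ 0
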